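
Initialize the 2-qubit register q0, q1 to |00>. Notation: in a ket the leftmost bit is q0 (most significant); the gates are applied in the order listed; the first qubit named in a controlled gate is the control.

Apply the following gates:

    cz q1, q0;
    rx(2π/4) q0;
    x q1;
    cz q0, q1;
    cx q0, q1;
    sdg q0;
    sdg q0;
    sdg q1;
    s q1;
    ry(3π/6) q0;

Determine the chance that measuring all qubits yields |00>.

The probability of measuring |00> is 1/4.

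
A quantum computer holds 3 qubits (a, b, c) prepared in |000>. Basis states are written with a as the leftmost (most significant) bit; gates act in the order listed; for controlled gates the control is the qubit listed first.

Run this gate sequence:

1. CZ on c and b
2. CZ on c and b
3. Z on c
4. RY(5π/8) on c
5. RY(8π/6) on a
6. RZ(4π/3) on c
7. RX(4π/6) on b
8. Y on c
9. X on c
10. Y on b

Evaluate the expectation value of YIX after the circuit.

The observable YIX averages to 0. Key observation: the block from step 1 through step 2 cancels to the identity and can be dropped.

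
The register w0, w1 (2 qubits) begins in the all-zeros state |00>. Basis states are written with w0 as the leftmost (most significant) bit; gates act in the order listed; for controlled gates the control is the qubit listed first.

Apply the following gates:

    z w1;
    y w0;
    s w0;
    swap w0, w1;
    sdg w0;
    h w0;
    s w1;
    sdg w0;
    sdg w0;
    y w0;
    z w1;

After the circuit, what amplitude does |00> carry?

The final state's coefficient on |00> equals 0.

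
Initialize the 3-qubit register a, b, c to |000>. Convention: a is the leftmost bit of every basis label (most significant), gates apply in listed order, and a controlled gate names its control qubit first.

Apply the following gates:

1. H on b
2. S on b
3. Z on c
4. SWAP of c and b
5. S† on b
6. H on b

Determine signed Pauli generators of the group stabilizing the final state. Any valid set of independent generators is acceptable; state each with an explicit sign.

The final state is stabilized by the group generated by +IXI, +IIY, +ZII; other independent generating sets are equally valid.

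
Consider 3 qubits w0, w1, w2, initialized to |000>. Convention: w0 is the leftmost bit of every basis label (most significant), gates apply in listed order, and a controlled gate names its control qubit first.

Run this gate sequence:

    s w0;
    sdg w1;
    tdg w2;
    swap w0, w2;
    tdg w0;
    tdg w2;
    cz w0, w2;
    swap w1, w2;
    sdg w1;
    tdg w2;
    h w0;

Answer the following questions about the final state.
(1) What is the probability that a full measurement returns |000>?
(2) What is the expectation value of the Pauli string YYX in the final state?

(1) A full measurement returns |000> with probability 1/2.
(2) In the final state, YYX has expectation 0.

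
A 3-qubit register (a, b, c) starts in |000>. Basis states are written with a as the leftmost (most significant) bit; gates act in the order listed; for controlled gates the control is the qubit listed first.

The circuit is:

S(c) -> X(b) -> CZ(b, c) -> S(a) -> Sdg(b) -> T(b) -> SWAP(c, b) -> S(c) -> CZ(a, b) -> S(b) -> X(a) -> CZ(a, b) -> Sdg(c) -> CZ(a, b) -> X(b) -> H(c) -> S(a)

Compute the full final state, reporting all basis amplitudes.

After the circuit, the state carries amplitude sqrt(2)*exp(I*pi/4)/2 on |110>, -sqrt(2)*exp(I*pi/4)/2 on |111>, and 0 on every other basis state.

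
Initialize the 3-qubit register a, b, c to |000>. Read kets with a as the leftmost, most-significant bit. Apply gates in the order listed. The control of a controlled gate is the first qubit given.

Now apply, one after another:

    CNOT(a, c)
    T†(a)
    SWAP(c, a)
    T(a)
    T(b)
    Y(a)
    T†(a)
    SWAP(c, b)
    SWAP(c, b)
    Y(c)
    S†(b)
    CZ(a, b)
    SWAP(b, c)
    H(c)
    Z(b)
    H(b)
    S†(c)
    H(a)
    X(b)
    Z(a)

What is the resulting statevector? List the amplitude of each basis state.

The final amplitudes are sqrt(2)*exp(3*I*pi/4)/4 on |000>, sqrt(2)*exp(I*pi/4)/4 on |001>, -sqrt(2)*exp(3*I*pi/4)/4 on |010>, -sqrt(2)*exp(I*pi/4)/4 on |011>, sqrt(2)*exp(3*I*pi/4)/4 on |100>, sqrt(2)*exp(I*pi/4)/4 on |101>, -sqrt(2)*exp(3*I*pi/4)/4 on |110>, -sqrt(2)*exp(I*pi/4)/4 on |111>. Key observation: steps 8-9 multiply out to the identity, so the circuit reduces to the remaining gates.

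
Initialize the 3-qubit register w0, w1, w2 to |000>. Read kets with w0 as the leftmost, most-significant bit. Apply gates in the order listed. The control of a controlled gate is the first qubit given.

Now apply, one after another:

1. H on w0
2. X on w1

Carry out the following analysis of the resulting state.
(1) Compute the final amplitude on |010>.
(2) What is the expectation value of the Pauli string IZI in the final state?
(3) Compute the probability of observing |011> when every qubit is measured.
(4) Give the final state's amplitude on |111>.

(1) |010> carries amplitude sqrt(2)/2 in the final state.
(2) In the final state, IZI has expectation -1.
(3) Outcome |011> occurs with probability 0.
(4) The final state's coefficient on |111> equals 0.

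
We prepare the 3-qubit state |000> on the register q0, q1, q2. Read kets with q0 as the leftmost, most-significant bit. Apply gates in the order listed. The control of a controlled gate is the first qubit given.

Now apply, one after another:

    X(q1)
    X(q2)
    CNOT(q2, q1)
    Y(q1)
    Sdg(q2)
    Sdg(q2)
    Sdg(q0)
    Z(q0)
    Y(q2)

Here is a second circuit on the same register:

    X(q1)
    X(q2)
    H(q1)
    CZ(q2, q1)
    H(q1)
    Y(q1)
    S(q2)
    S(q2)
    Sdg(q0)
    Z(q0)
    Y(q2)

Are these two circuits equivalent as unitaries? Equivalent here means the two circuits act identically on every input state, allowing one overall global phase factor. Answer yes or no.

Yes, they are equivalent — the unitaries differ by at most a global phase.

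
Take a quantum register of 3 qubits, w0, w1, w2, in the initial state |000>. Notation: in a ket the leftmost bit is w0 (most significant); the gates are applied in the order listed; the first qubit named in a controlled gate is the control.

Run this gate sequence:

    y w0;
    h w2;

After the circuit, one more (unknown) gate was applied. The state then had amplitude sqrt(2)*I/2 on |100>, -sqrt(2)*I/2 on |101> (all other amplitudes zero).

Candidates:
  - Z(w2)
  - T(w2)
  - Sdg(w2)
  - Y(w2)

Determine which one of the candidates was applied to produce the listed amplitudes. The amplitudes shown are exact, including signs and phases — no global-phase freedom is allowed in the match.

The applied gate was Z(w2).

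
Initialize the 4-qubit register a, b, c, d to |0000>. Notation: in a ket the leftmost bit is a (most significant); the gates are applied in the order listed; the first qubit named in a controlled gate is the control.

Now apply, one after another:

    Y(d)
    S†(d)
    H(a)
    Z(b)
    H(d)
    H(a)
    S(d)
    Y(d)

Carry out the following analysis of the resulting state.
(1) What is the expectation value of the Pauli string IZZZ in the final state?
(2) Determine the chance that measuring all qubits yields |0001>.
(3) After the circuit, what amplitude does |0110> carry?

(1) The expectation value of IZZZ is 0.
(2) A full measurement returns |0001> with probability 1/2.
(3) The amplitude on |0110> is 0.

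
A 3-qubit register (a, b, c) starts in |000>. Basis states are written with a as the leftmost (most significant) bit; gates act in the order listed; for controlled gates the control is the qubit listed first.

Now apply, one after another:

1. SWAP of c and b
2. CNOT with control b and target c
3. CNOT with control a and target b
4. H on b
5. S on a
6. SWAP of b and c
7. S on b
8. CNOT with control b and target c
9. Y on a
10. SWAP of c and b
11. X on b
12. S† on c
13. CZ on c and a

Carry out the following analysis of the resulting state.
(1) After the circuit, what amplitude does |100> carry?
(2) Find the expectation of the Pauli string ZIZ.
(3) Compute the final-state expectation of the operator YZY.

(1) The amplitude on |100> is sqrt(2)*I/2.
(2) The observable ZIZ averages to -1.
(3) The observable YZY averages to 0.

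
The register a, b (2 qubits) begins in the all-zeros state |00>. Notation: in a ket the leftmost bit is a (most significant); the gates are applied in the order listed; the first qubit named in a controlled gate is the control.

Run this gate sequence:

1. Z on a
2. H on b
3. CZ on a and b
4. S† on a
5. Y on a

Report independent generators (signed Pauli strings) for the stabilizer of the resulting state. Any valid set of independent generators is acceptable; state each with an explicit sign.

The final state is stabilized by the group generated by +IX, -ZI; other independent generating sets are equally valid.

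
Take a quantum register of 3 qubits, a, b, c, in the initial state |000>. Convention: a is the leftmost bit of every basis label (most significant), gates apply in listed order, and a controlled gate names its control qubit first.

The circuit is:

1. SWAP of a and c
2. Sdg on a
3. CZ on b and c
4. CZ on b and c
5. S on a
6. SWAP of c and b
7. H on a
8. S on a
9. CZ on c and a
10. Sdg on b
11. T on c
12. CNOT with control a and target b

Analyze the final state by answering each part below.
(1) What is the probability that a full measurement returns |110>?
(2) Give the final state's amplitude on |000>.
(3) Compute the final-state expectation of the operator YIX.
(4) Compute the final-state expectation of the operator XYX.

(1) The probability of measuring |110> is 1/2. Key observation: gates 2-5 undo each other exactly, leaving only the rest of the circuit to track.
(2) The final state's coefficient on |000> equals sqrt(2)/2.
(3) The expectation value of YIX is 0.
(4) In the final state, XYX has expectation 0.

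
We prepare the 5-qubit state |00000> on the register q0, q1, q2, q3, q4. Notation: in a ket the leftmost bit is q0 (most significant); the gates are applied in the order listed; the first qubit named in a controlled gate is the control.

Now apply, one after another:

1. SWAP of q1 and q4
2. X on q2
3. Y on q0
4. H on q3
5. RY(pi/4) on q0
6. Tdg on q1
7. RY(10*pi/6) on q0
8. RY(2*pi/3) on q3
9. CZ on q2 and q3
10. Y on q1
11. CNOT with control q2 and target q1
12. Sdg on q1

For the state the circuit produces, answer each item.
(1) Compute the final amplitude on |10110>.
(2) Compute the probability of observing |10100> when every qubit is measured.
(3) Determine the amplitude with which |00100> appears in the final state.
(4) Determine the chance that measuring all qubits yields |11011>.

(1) |10110> carries amplitude -3*sqrt(2*sqrt(2) + 4)/16 - sqrt(6*sqrt(2) + 12)/16 - sqrt(12 - 6*sqrt(2))/16 - sqrt(4 - 2*sqrt(2))/16 in the final state.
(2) The probability of measuring |10100> is -sqrt(3)/8 - sqrt(2)/32 + sqrt(6)/32 + 1/4.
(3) |00100> carries amplitude -sqrt(6*sqrt(2) + 12)/16 - sqrt(12 - 6*sqrt(2))/16 + sqrt(2*sqrt(2) + 4)/16 + 3*sqrt(4 - 2*sqrt(2))/16 in the final state.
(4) The probability of measuring |11011> is 0.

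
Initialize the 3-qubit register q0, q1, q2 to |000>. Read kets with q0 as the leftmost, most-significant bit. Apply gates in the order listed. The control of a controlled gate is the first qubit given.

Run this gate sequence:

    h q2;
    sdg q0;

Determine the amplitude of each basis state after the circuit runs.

After the circuit, the state carries amplitude sqrt(2)/2 on |000>, sqrt(2)/2 on |001>, and 0 on every other basis state.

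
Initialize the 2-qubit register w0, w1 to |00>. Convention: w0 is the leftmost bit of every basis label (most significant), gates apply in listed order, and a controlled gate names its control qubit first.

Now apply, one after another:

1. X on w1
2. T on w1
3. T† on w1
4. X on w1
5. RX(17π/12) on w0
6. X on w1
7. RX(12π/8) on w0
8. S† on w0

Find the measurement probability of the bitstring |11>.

A full measurement returns |11> with probability sqrt(2)/8 + sqrt(6)/8 + 1/2. Key observation: gates 1-4 undo each other exactly, leaving only the rest of the circuit to track.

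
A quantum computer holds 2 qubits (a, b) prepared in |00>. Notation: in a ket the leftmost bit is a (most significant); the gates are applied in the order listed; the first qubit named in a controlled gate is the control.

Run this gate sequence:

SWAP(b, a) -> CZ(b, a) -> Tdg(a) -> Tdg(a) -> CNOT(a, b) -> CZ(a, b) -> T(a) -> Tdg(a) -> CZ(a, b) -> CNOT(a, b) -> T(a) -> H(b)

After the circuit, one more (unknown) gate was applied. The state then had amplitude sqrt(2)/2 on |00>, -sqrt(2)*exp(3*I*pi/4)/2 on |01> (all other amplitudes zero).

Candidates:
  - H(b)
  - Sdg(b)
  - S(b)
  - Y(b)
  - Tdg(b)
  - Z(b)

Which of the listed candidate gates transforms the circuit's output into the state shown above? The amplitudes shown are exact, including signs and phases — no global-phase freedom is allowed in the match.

The unique candidate consistent with the amplitudes is Tdg(b). Key observation: steps 4-11 multiply out to the identity, so the circuit reduces to the remaining gates.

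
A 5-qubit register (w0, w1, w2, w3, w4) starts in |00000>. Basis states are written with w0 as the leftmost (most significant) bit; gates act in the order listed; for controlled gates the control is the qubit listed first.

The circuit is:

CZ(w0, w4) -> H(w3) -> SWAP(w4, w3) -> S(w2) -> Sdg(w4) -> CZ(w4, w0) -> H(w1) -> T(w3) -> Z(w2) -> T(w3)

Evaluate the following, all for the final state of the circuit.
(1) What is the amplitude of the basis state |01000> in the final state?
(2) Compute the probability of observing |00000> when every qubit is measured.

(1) The final state's coefficient on |01000> equals 1/2.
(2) Outcome |00000> occurs with probability 1/4.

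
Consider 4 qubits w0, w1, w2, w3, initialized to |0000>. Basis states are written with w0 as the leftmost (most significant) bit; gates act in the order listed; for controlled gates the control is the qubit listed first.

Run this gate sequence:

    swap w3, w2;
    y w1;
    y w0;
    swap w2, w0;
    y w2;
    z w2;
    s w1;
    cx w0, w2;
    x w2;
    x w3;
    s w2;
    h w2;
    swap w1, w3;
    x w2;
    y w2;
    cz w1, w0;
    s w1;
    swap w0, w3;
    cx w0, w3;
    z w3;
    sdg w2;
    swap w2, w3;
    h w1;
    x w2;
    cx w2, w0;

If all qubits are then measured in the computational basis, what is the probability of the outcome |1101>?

Outcome |1101> occurs with probability 1/4.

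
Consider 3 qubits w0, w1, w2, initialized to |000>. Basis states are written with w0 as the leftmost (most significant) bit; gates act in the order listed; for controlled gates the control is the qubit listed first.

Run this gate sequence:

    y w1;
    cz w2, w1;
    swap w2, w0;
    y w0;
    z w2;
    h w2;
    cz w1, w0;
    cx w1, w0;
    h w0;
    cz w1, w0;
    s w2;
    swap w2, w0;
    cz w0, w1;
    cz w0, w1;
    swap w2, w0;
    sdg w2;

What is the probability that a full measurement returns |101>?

Outcome |101> occurs with probability 0. Key observation: the block from step 11 through step 16 cancels to the identity and can be dropped.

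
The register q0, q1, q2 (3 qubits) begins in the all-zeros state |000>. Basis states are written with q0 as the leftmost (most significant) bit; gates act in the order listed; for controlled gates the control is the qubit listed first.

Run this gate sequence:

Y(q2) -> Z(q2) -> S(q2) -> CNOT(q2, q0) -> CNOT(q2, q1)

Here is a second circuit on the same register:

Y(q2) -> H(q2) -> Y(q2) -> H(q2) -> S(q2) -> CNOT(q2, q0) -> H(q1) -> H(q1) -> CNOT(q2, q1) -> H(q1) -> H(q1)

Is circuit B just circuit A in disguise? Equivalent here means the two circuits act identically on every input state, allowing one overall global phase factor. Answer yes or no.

No, they are not equivalent — no single phase factor reconciles the two unitaries.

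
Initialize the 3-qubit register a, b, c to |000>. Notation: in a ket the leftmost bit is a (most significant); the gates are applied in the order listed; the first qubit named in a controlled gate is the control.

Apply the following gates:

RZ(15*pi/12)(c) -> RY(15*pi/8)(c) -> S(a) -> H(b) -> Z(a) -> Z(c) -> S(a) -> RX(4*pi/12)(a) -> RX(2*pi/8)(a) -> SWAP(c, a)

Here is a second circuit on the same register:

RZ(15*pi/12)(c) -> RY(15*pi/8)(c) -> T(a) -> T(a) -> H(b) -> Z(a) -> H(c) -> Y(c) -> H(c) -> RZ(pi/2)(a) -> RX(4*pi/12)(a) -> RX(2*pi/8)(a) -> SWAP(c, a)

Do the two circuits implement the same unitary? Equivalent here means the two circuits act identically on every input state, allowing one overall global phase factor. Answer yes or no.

No, they are not equivalent — no single phase factor reconciles the two unitaries.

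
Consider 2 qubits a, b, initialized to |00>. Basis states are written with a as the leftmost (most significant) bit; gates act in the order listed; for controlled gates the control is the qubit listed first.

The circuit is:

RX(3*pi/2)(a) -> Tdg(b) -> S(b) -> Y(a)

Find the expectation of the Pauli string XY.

In the final state, XY has expectation 0.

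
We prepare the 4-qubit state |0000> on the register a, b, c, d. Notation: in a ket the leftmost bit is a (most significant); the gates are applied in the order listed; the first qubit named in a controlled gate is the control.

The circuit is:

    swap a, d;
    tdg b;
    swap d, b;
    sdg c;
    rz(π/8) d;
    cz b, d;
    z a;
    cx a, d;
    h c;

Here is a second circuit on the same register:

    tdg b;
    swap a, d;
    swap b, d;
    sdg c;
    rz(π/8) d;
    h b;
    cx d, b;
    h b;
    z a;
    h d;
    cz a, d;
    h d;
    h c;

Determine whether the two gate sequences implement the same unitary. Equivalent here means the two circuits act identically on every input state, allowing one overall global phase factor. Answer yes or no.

Yes — the two circuits implement the same unitary up to a global phase.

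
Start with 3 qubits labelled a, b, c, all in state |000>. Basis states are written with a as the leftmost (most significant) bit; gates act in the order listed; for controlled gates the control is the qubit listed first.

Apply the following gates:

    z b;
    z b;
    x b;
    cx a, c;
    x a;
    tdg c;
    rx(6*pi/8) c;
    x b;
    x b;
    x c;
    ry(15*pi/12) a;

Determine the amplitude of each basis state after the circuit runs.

After the circuit, the state carries amplitude 0 on |000>, 0 on |001>, I*(sqrt(2) + 2)/4 on |010>, -sqrt(2)/4 on |011>, 0 on |100>, 0 on |101>, sqrt(2)*I/4 on |110>, -1/2 + sqrt(2)/4 on |111>.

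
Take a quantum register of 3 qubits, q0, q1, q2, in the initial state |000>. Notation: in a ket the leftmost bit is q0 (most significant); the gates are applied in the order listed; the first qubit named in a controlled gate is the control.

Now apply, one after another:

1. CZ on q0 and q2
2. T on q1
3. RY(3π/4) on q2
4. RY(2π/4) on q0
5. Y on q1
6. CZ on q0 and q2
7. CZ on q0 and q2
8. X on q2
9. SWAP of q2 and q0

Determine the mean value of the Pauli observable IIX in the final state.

In the final state, IIX has expectation 1.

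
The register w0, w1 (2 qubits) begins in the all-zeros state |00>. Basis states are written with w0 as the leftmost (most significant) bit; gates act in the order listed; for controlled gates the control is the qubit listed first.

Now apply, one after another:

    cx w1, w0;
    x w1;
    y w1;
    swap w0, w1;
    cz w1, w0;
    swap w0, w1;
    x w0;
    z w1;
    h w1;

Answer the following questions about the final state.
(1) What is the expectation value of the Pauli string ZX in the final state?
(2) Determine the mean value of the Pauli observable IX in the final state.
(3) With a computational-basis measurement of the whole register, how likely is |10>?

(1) The expectation value of ZX is -1.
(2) The expectation value of IX is 1.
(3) A full measurement returns |10> with probability 1/2.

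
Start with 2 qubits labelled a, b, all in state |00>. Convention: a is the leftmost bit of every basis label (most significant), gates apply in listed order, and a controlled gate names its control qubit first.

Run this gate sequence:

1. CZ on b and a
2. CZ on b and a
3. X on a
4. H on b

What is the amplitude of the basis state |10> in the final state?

|10> carries amplitude sqrt(2)/2 in the final state. Key observation: gates 1-2 undo each other exactly, leaving only the rest of the circuit to track.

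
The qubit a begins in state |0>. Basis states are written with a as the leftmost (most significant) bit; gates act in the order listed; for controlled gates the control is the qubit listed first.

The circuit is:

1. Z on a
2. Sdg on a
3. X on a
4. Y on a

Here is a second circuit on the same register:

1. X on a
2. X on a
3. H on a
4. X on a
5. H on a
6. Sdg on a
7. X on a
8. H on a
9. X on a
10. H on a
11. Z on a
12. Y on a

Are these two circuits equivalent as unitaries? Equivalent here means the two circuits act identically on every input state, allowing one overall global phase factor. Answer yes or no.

Yes, they are equivalent — the unitaries differ by at most a global phase.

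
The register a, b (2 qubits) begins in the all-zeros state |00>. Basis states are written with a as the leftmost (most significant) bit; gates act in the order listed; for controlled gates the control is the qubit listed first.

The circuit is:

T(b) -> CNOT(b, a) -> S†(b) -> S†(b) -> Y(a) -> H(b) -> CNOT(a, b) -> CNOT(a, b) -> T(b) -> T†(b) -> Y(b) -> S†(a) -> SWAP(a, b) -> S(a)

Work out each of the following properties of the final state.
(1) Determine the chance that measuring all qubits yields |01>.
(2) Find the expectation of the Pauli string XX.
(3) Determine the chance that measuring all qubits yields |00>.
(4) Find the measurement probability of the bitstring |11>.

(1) Outcome |01> occurs with probability 1/2.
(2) The observable XX averages to 0.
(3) A full measurement returns |00> with probability 0.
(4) A full measurement returns |11> with probability 1/2.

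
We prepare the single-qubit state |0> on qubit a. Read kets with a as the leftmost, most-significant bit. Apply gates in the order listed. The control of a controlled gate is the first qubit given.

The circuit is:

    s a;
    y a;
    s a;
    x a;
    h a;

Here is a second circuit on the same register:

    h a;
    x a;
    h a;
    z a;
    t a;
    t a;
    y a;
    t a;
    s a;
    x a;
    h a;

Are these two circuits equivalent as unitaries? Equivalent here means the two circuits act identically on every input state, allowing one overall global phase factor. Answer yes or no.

No — the two circuits implement different unitaries, even allowing a global phase.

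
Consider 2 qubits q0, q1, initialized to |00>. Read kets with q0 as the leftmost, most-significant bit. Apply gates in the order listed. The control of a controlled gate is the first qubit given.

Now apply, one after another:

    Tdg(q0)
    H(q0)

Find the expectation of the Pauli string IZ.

In the final state, IZ has expectation 1.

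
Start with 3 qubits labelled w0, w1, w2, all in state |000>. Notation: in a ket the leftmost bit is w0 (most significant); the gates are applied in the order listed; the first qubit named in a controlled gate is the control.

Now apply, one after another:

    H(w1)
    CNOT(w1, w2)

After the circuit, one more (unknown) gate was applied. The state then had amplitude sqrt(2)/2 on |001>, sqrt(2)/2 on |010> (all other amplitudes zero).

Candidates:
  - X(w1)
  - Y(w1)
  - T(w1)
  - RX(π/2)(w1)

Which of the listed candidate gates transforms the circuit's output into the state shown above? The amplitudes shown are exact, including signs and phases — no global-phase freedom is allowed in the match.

The applied gate was X(w1).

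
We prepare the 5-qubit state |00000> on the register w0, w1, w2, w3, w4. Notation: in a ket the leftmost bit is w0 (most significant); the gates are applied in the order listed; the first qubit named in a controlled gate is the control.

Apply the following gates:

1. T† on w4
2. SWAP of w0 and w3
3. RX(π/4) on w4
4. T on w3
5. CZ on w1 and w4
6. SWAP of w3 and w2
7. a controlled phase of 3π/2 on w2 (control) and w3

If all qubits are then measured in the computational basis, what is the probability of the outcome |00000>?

A full measurement returns |00000> with probability sqrt(2)/4 + 1/2.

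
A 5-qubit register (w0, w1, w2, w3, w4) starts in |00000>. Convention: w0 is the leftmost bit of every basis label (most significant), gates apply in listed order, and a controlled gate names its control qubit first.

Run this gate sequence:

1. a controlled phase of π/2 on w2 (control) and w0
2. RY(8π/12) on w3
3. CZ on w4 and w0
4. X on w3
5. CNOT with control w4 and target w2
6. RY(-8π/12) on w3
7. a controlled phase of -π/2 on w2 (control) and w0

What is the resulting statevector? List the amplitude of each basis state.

The resulting statevector has amplitude sqrt(3)/2 on |00000>, -1/2 on |00010>, and 0 on every other basis state.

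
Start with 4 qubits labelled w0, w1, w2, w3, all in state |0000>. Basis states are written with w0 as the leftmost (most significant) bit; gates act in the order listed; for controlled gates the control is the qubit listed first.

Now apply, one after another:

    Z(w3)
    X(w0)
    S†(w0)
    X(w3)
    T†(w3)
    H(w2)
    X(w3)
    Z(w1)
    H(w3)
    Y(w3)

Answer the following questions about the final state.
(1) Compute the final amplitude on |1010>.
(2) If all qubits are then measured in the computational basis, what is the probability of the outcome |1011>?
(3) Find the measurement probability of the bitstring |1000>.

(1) |1010> carries amplitude exp(3*I*pi/4)/2 in the final state.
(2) The probability of measuring |1011> is 1/4.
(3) A full measurement returns |1000> with probability 1/4.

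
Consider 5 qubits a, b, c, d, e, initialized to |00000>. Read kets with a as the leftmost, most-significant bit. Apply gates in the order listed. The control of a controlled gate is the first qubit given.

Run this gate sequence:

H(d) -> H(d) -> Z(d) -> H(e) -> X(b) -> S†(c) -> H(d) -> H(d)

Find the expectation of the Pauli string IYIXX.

The expectation value of IYIXX is 0.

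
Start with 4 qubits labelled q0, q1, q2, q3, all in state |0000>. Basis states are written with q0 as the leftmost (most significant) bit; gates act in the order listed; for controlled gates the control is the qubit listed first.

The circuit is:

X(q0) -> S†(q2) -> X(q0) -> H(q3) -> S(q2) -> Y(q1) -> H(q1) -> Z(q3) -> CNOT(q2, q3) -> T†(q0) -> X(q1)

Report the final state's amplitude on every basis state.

After the circuit, the state carries amplitude -I/2 on |0000>, I/2 on |0001>, I/2 on |0100>, -I/2 on |0101>, and 0 on every other basis state.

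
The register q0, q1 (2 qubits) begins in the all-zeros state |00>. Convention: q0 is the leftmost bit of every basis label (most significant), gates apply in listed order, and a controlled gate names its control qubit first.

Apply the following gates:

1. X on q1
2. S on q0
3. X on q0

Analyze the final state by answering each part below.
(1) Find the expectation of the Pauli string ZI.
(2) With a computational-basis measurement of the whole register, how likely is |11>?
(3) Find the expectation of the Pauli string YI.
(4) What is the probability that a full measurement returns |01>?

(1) In the final state, ZI has expectation -1.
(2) A full measurement returns |11> with probability 1.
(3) The expectation value of YI is 0.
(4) A full measurement returns |01> with probability 0.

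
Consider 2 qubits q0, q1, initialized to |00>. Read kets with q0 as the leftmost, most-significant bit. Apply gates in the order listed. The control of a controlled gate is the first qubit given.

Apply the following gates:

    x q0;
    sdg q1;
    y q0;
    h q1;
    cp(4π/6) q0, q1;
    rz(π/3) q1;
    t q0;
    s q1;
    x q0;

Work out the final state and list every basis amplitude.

The resulting statevector has amplitude 0 on |00>, 0 on |01>, -sqrt(2)*exp(I*pi/3)/2 on |10>, sqrt(2)*exp(I*pi/6)/2 on |11>.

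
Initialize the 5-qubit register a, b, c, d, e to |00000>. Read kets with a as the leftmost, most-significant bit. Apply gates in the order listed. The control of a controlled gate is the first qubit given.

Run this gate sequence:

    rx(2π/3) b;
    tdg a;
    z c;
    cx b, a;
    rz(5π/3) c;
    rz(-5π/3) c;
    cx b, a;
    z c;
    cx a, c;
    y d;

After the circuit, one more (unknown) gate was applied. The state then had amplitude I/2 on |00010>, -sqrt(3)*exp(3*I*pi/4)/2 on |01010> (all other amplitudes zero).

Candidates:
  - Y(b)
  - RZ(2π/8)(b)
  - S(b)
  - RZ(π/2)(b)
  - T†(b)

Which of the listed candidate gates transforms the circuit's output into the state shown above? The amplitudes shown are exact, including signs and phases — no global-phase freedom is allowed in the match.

It was T†(b) that produced the state shown. Key observation: gates 3-8 undo each other exactly, leaving only the rest of the circuit to track.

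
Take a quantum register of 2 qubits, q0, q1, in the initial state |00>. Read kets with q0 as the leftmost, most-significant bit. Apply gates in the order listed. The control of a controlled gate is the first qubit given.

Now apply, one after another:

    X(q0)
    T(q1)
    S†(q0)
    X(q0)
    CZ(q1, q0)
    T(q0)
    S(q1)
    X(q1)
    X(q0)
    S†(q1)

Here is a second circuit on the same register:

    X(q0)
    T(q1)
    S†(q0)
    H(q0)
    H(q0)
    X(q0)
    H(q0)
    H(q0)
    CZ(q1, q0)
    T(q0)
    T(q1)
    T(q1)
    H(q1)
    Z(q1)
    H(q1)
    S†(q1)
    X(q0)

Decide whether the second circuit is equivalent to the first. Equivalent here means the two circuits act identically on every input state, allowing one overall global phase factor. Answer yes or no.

Yes: on every input state the two circuits agree up to one overall phase factor.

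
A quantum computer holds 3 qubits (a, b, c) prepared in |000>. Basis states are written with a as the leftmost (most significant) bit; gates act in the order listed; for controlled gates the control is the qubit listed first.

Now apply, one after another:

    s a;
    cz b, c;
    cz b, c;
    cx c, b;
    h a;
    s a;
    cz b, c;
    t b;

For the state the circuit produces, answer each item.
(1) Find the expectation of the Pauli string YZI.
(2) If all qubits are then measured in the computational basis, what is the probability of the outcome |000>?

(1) The observable YZI averages to 1.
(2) Outcome |000> occurs with probability 1/2.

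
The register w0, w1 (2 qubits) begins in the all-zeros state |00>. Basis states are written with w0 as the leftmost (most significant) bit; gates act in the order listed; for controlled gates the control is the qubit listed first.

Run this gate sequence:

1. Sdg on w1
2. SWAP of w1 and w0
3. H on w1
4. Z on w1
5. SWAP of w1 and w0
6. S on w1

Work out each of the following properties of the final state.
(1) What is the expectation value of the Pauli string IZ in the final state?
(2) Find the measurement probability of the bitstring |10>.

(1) The observable IZ averages to 1.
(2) The probability of measuring |10> is 1/2.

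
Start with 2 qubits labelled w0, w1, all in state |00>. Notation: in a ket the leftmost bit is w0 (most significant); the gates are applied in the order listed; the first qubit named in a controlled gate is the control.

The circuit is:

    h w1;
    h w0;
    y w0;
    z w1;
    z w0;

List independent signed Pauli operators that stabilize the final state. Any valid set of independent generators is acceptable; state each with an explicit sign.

One valid set of independent stabilizer generators is +XI, -IX (any independent generating set of the same group is equally correct).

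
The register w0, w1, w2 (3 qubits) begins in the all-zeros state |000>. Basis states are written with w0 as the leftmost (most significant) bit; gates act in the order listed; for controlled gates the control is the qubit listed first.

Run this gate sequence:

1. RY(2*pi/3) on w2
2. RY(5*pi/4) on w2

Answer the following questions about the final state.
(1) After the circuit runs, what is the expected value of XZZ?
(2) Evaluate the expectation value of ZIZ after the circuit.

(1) The expectation value of XZZ is 0.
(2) In the final state, ZIZ has expectation sqrt(2)/4 + sqrt(6)/4.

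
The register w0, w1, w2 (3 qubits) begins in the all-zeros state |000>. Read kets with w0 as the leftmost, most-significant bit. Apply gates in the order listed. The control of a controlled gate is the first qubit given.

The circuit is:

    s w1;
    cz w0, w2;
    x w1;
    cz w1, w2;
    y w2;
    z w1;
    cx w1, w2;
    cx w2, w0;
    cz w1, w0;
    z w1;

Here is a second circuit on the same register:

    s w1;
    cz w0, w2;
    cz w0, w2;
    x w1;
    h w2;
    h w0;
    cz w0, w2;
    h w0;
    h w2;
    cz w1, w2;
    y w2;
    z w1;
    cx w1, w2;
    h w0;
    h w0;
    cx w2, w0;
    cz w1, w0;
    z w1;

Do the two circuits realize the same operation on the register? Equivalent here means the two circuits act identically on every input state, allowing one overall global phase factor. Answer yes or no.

No: there is an input state on which the two circuits produce genuinely different outputs (not merely differing by a phase).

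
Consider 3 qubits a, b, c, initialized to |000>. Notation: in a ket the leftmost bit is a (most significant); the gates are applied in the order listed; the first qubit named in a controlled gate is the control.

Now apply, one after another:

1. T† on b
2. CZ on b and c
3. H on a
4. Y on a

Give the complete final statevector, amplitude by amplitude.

The resulting statevector has amplitude -sqrt(2)*I/2 on |000>, sqrt(2)*I/2 on |100>, and 0 on every other basis state.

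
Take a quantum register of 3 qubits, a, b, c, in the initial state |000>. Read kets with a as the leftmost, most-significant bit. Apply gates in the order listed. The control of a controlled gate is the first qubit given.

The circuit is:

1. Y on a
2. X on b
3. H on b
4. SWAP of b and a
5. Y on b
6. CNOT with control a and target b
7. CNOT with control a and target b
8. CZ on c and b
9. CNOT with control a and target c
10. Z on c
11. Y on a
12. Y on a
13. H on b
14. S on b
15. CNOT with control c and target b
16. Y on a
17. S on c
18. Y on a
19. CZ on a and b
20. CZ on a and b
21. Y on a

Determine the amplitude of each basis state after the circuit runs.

The resulting statevector has amplitude 0 on |000>, I/2 on |001>, 0 on |010>, 1/2 on |011>, I/2 on |100>, 0 on |101>, -1/2 on |110>, 0 on |111>. Key observation: the block from step 18 through step 21 cancels to the identity and can be dropped.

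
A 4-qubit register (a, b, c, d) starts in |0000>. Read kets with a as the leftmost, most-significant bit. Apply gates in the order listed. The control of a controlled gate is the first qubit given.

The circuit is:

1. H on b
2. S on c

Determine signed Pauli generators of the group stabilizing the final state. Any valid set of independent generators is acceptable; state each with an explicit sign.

The stabilizer group can be generated by +IXII, +ZIII, +IIZI, +IIIZ, among other valid generating sets.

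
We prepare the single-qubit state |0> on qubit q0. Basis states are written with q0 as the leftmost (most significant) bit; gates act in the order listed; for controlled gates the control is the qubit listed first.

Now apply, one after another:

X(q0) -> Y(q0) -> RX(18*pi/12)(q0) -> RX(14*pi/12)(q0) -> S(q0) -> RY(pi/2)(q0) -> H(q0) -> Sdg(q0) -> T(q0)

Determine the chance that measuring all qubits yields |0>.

Outcome |0> occurs with probability 1/4.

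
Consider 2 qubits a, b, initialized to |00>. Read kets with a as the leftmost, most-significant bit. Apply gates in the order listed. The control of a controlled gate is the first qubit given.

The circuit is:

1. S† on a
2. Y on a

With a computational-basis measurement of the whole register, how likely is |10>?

Outcome |10> occurs with probability 1.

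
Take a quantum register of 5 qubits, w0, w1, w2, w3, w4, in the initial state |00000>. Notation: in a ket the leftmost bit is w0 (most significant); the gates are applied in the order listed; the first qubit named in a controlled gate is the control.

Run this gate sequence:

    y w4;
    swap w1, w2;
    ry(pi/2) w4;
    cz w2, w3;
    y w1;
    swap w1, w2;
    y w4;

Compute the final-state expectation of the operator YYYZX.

In the final state, YYYZX has expectation 0.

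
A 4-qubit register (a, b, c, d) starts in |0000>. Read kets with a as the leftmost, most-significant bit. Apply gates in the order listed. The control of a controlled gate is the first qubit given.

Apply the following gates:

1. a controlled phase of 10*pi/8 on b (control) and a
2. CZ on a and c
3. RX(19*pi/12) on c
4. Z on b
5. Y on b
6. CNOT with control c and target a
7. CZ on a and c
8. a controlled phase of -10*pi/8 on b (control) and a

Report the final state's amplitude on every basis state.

After the circuit, the state carries amplitude -I*sqrt(sqrt(2) + 2)/4 - I*sqrt(6 - 3*sqrt(2))/4 on |0100>, (-sqrt(3*sqrt(2) + 6)/4 + sqrt(2 - sqrt(2))/4)*exp(3*I*pi/4) on |1110>, and 0 on every other basis state.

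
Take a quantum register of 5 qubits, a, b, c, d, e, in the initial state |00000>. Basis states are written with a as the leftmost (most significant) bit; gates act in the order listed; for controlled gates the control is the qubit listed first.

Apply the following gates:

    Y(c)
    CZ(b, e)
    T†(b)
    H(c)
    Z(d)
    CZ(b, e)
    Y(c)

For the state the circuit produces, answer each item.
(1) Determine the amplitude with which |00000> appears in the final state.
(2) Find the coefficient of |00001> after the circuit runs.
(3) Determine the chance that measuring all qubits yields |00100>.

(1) The final state's coefficient on |00000> equals -sqrt(2)/2.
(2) The final state's coefficient on |00001> equals 0.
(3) A full measurement returns |00100> with probability 1/2.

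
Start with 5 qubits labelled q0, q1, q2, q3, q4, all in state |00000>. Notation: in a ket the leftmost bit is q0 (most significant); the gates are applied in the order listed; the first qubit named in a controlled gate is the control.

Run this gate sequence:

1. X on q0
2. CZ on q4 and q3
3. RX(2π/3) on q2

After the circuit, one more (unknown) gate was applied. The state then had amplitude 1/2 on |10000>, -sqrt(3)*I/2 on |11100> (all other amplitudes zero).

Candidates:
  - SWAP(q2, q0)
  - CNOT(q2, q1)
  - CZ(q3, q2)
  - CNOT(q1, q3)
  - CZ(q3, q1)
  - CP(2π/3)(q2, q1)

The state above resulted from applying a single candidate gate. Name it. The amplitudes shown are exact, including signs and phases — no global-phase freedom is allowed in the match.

The unique candidate consistent with the amplitudes is CNOT(q2, q1).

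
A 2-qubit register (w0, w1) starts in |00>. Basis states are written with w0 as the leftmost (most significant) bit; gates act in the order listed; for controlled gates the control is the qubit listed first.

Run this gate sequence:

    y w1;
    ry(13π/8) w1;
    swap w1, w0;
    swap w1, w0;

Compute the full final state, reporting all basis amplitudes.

The resulting statevector has amplitude -I*sin(3*pi/16) on |00>, -I*cos(3*pi/16) on |01>, 0 on |10>, 0 on |11>.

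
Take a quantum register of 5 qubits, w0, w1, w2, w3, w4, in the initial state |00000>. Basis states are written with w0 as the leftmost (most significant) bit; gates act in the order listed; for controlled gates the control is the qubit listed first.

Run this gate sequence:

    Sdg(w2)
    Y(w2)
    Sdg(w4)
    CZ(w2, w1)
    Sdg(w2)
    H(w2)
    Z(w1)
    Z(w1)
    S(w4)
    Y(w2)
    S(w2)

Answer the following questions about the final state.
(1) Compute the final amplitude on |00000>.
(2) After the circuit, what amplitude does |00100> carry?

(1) The amplitude on |00000> is sqrt(2)*I/2.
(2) The final state's coefficient on |00100> equals -sqrt(2)/2.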